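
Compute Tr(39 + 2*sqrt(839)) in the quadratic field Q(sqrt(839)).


Tr(a + b*sqrt(d)) = (a + b*sqrt(d)) + (a - b*sqrt(d)) = 2a
= 2 * (39)
= 78

78


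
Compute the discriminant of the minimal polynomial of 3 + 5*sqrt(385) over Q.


The element 3 + 5*sqrt(385) has minimal polynomial:
x^2 - 6*x - 9616
Discriminant = (-6)^2 - 4*(-9616)
= 36 + 38464
= 38500

38500


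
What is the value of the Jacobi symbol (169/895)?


Compute (169/895) via quadratic reciprocity:
  reciprocity: (169/895) -> +(895/169)
  reduce: (50/169)
  pull out 2: (2/169) = +1  (since 169 mod 8 = 1)
  reciprocity: (25/169) -> +(169/25)
  reduce: (19/25)
  reciprocity: (19/25) -> +(25/19)
  reduce: (6/19)
  pull out 2: (2/19) = -1  (since 19 mod 8 = 3)
  reciprocity: (3/19) -> -(19/3)
  reduce: (1/3)
  (1/3) = 1
Product of signs = 1

1


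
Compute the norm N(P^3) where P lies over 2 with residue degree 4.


N(P^a) = p^(a*f)
= 2^(3*4)
= 2^12
= 4096

4096


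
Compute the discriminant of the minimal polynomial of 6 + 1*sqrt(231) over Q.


The element 6 + 1*sqrt(231) has minimal polynomial:
x^2 - 12*x - 195
Discriminant = (-12)^2 - 4*(-195)
= 144 + 780
= 924

924


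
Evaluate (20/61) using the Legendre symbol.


p = 61 is prime, so compute (20/61) with the reciprocity algorithm (Jacobi-symbol steps: pull out 2s via (2/n), flip via reciprocity, reduce):
  pull out 2: (2/61) = -1  (since 61 mod 8 = 5)
  pull out 2: (2/61) = -1  (since 61 mod 8 = 5)
  reciprocity: (5/61) -> +(61/5)
  reduce: (1/5)
  (1/5) = 1
Product of signs = 1
(20/61) = 1

1


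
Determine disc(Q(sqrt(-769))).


For K = Q(sqrt(d)) with d squarefree: disc(K) = d if d = 1 mod 4, and disc(K) = 4d if d = 2 or 3 mod 4.
Here d = -769, and d mod 4 = 3.
d = 3 mod 4, not 1 (O_K = Z[sqrt(d)]), so disc(K) = 4d = 4 * (-769) = -3076

-3076


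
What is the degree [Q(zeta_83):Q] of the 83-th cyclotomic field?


The degree equals Euler's totient phi(83).
83 = 83
phi(83) = 82

82


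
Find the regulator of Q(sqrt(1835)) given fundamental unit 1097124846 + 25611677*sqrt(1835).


epsilon = 1097124846 + 25611677*sqrt(1835)
= 2.1942e+09
R = ln(2.1942e+09)
= 21.5091

21.5091


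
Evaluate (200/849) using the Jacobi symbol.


Compute (200/849) via quadratic reciprocity:
  pull out 2: (2/849) = +1  (since 849 mod 8 = 1)
  pull out 2: (2/849) = +1  (since 849 mod 8 = 1)
  pull out 2: (2/849) = +1  (since 849 mod 8 = 1)
  reciprocity: (25/849) -> +(849/25)
  reduce: (24/25)
  pull out 2: (2/25) = +1  (since 25 mod 8 = 1)
  pull out 2: (2/25) = +1  (since 25 mod 8 = 1)
  pull out 2: (2/25) = +1  (since 25 mod 8 = 1)
  reciprocity: (3/25) -> +(25/3)
  reduce: (1/3)
  (1/3) = 1
Product of signs = 1

1


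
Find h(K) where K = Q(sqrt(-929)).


K = Q(sqrt(-929)). d mod 4 = 3, so D = disc(K) = 4d = -3716
h(K) equals the number of primitive reduced positive-definite forms (a, b, c) = a*x^2 + b*x*y + c*y^2 with b^2 - 4ac = D,
where reduced means |b| <= a <= c, with b >= 0 whenever |b| = a or a = c, and primitive means gcd(a, b, c) = 1.
Reduced forces 3a^2 <= |D| = 3716, so 1 <= a <= 35; b must have the parity of D, and c = (b^2 - D)/(4a) must be an integer >= a.
Enumerate a = 1..35, b in [-a, a]:
  a=1: (1, 0, 929)  [1]
  a=2: (2, 2, 465)  [1]
  a=3: (3, -2, 310), (3, 2, 310)  [2]
  a=4: none
  a=5: (5, -2, 186), (5, 2, 186)  [2]
  a=6: (6, -2, 155), (6, 2, 155)  [2]
  a=7: (7, -6, 134), (7, 6, 134)  [2]
  a=8: none
  a=9: (9, -8, 105), (9, 8, 105)  [2]
  a=10: (10, -2, 93), (10, 2, 93)  [2]
  a=11..13: none
  a=14: (14, -6, 67), (14, 6, 67)  [2]
  a=15: (15, -8, 63), (15, -2, 62), (15, 2, 62), (15, 8, 63)  [4]
  a=16..17: none
  a=18: (18, -10, 53), (18, 10, 53)  [2]
  a=19..20: none
  a=21: (21, -20, 49), (21, -8, 45), (21, 8, 45), (21, 20, 49)  [4]
  a=22..24: none
  a=25: (25, -22, 42), (25, 22, 42)  [2]
  a=26: none
  a=27: (27, -8, 35), (27, 8, 35)  [2]
  a=28: none
  a=29: (29, -24, 37), (29, 24, 37)  [2]
  a=30: (30, -22, 35), (30, -2, 31), (30, 2, 31), (30, 22, 35)  [4]
  a=31..35: none
Total reduced forms: 1 + 1 + 2 + 2 + 2 + 2 + 2 + 2 + 2 + 4 + 2 + 4 + 2 + 2 + 2 + 4 = 36
h = 36

36


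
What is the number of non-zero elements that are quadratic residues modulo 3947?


For prime p, the number of non-zero quadratic residues is (p-1)/2.
= (3947-1)/2
= 1973

1973


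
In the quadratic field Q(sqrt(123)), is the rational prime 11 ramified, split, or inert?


K = Q(sqrt(123)). Since d mod 4 = 3, disc(K) = 492.
Check p | disc: 492 mod 11 = 8.
p does not divide disc. Compute Legendre symbol (d/p):
2^((11-1)/2) mod 11 = -1
(d/p) = -1, so p is inert: (p) stays prime with e=1, f=2, g=1.
Therefore p is inert.

inert


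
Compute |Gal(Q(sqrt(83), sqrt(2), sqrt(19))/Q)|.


The 3 square roots of distinct primes are multiplicatively independent over Q,
so [K:Q] = 2^3 and Gal(K/Q) is isomorphic to (Z/2Z)^3.
|Gal| = 2^3 = 8

8


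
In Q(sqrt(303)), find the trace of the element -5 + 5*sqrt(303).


Tr(a + b*sqrt(d)) = (a + b*sqrt(d)) + (a - b*sqrt(d)) = 2a
= 2 * (-5)
= -10

-10


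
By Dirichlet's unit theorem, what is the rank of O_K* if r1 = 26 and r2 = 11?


By Dirichlet's unit theorem:
rank = r1 + r2 - 1
= 26 + 11 - 1
= 36

36


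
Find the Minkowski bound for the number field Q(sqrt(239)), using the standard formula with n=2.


d = 239, d mod 4 = 3, so disc(K) = 4d = 956; |disc(K)| = 956
Real quadratic field, so n = 2, s = r2 = 0, r1 = 2
M = (n!/n^n) * (4/pi)^s * sqrt(|disc(K)|) = (2!/2^2) * (4/pi)^0 * sqrt(956)
= 0.5 * 1.000000 * 30.919250
= 15.4596

15.4596


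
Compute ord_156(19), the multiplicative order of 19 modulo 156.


We want ord_156(19), the smallest k >= 1 with 19^k = 1 mod 156.
n = 156 = 2^2 * 3 * 13, phi(156) = 48; the order divides phi(n).
Divisors of 48: 1, 2, 3, 4, 6, 8, 12, 16, 24, 48
Repeated squaring mod 156: 19^1 = 19, 19^2 = 49, 19^4 = 61, 19^8 = 133, 19^16 = 61, 19^32 = 133
Test divisors in increasing order:
  k=1: 19^1 = 19 mod 156
  k=2: 19^2 = 49 mod 156
  k=3: 19^3 = 49 * 19 = 151 mod 156
  k=4: 19^4 = 61 mod 156
  k=6: 19^6 = 61 * 49 = 25 mod 156
  k=8: 19^8 = 133 mod 156
  k=12: 19^12 = 133 * 61 = 1 mod 156  <- first divisor giving 1
Order = 12

12


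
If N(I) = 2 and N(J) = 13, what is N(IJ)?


N(IJ) = N(I) * N(J)
= 2 * 13
= 26

26


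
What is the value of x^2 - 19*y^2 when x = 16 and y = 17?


x^2 - d*y^2
= 16^2 - 19*17^2
= 256 - 5491
= -5235

-5235


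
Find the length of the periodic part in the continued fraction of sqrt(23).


Run the CF algorithm for sqrt(23).
a_0 = floor(sqrt(23)) = 4; set m_0=0, q_0=1.
Recurrence: m' = q*a - m,  q' = (d - m'^2)/q,  a' = floor((a_0 + m')/q').
  step 1: m=4, q=7, a=1
  step 2: m=3, q=2, a=3
  step 3: m=3, q=7, a=1
  step 4: m=4, q=1, a=8
a_4 = 2*a_0 = 8, so the period closes here.
sqrt(23) = [4; 1, 3, 1, 8]
Period length = 4

4


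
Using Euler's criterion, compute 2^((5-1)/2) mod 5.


p = 5 is prime and the exponent is (p-1)/2 = 2, so by Euler's criterion 2^2 = (2/5) = +1 or -1 mod 5.
Compute by square-and-multiply:
  2 = 2 (binary 10)
  Repeated squaring mod 5: 2^1 = 2, 2^2 = 4
  2^2 = 4 mod 5
Result 4 = p - 1 = -1 mod 5: 2 is a quadratic non-residue mod 5. As a residue in [0, p-1] the value is 4.
2^2 mod 5 = 4

4


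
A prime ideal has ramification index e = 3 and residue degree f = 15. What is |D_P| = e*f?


|D_P| = e * f
= 3 * 15
= 45

45


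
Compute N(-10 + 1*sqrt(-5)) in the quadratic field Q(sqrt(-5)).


N(a + b*sqrt(d)) = a^2 - d*b^2
= (-10)^2 - (-5)*(1)^2
= 100 + 5
= 105

105


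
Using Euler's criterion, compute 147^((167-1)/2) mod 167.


p = 167 is prime and the exponent is (p-1)/2 = 83, so by Euler's criterion 147^83 = (147/167) = +1 or -1 mod 167.
Compute by square-and-multiply:
  83 = 64 + 16 + 2 + 1 (binary 1010011)
  Repeated squaring mod 167: 147^1 = 147, 147^2 = 66, 147^4 = 14, 147^8 = 29, 147^16 = 6, 147^32 = 36, 147^64 = 127
  147^83 = 147^64 * 147^16 * 147^2 * 147^1 = 127 * 6 * 66 * 147 mod 167
    127 * 6 = 762 = 94 mod 167
    94 * 66 = 6204 = 25 mod 167
    25 * 147 = 3675 = 1 mod 167
  147^83 = 1 mod 167
Result 1: 147 is a quadratic residue mod 167.
147^83 mod 167 = 1

1


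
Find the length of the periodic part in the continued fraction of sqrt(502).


Run the CF algorithm for sqrt(502).
a_0 = floor(sqrt(502)) = 22; set m_0=0, q_0=1.
Recurrence: m' = q*a - m,  q' = (d - m'^2)/q,  a' = floor((a_0 + m')/q').
  step 1: m=22, q=18, a=2
  step 2: m=14, q=17, a=2
  step 3: m=20, q=6, a=7
  step 4: m=22, q=3, a=14
  step 5: m=20, q=34, a=1
  step 6: m=14, q=9, a=4
  step 7: m=22, q=2, a=22
  step 8: m=22, q=9, a=4
  step 9: m=14, q=34, a=1
  step 10: m=20, q=3, a=14
  step 11: m=22, q=6, a=7
  step 12: m=20, q=17, a=2
  step 13: m=14, q=18, a=2
  step 14: m=22, q=1, a=44
a_14 = 2*a_0 = 44, so the period closes here.
sqrt(502) = [22; 2, 2, 7, 14, 1, 4, 22, 4, 1, 14, 7, 2, 2, 44]
Period length = 14

14


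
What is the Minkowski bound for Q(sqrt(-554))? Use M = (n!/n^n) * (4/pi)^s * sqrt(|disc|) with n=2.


d = -554, d mod 4 = 2, so disc(K) = 4d = -2216; |disc(K)| = 2216
Imaginary quadratic field, so n = 2, s = r2 = 1, r1 = 0
M = (n!/n^n) * (4/pi)^s * sqrt(|disc(K)|) = (2!/2^2) * (4/pi)^1 * sqrt(2216)
= 0.5 * 1.273240 * 47.074409
= 29.9685

29.9685


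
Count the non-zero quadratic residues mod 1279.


For prime p, the number of non-zero quadratic residues is (p-1)/2.
= (1279-1)/2
= 639

639


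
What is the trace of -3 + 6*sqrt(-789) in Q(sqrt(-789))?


Tr(a + b*sqrt(d)) = (a + b*sqrt(d)) + (a - b*sqrt(d)) = 2a
= 2 * (-3)
= -6

-6


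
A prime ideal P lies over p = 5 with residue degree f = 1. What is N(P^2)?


N(P^a) = p^(a*f)
= 5^(2*1)
= 5^2
= 25

25


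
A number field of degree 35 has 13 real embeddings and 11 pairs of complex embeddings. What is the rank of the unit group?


By Dirichlet's unit theorem:
rank = r1 + r2 - 1
= 13 + 11 - 1
= 23

23


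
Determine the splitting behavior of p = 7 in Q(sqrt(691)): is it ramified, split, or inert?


K = Q(sqrt(691)). Since d mod 4 = 3, disc(K) = 2764.
Check p | disc: 2764 mod 7 = 6.
p does not divide disc. Compute Legendre symbol (d/p):
5^((7-1)/2) mod 7 = -1
(d/p) = -1, so p is inert: (p) stays prime with e=1, f=2, g=1.
Therefore p is inert.

inert


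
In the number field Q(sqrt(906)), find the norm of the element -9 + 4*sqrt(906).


N(a + b*sqrt(d)) = a^2 - d*b^2
= (-9)^2 - (906)*(4)^2
= 81 - 14496
= -14415

-14415


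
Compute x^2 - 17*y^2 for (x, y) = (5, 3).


x^2 - d*y^2
= 5^2 - 17*3^2
= 25 - 153
= -128

-128


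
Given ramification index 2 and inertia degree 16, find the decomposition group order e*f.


|D_P| = e * f
= 2 * 16
= 32

32


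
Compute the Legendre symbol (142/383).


p = 383 is prime, so compute (142/383) with the reciprocity algorithm (Jacobi-symbol steps: pull out 2s via (2/n), flip via reciprocity, reduce):
  pull out 2: (2/383) = +1  (since 383 mod 8 = 7)
  reciprocity: (71/383) -> -(383/71)
  reduce: (28/71)
  pull out 2: (2/71) = +1  (since 71 mod 8 = 7)
  pull out 2: (2/71) = +1  (since 71 mod 8 = 7)
  reciprocity: (7/71) -> -(71/7)
  reduce: (1/7)
  (1/7) = 1
Product of signs = 1
(142/383) = 1

1


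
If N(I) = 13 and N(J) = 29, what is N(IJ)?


N(IJ) = N(I) * N(J)
= 13 * 29
= 377

377


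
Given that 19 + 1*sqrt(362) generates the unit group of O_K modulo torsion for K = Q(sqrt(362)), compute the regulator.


epsilon = 19 + 1*sqrt(362)
= 38.0263
R = ln(38.0263)
= 3.6383

3.6383


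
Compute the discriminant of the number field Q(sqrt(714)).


For K = Q(sqrt(d)) with d squarefree: disc(K) = d if d = 1 mod 4, and disc(K) = 4d if d = 2 or 3 mod 4.
Here d = 714, and d mod 4 = 2.
d = 2 mod 4, not 1 (O_K = Z[sqrt(d)]), so disc(K) = 4d = 4 * (714) = 2856

2856


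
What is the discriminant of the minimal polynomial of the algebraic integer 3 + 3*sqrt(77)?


The element 3 + 3*sqrt(77) has minimal polynomial:
x^2 - 6*x - 684
Discriminant = (-6)^2 - 4*(-684)
= 36 + 2736
= 2772

2772


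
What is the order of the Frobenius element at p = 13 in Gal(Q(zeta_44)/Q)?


The Frobenius at p in Gal(Q(zeta_n)/Q) = (Z/nZ)* is the class of p, so its order is ord_44(13), the smallest k >= 1 with 13^k = 1 mod 44.
n = 44 = 2^2 * 11, phi(44) = 20; the order divides phi(n).
Divisors of 20: 1, 2, 4, 5, 10, 20
Repeated squaring mod 44: 13^1 = 13, 13^2 = 37, 13^4 = 5, 13^8 = 25, 13^16 = 9
Test divisors in increasing order:
  k=1: 13^1 = 13 mod 44
  k=2: 13^2 = 37 mod 44
  k=4: 13^4 = 5 mod 44
  k=5: 13^5 = 5 * 13 = 21 mod 44
  k=10: 13^10 = 25 * 37 = 1 mod 44  <- first divisor giving 1
Order = 10

10


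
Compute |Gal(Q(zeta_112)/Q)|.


|Gal(Q(zeta_112)/Q)| = phi(112)
= 48

48


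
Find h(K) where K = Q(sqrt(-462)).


K = Q(sqrt(-462)). d mod 4 = 2, so D = disc(K) = 4d = -1848
h(K) equals the number of primitive reduced positive-definite forms (a, b, c) = a*x^2 + b*x*y + c*y^2 with b^2 - 4ac = D,
where reduced means |b| <= a <= c, with b >= 0 whenever |b| = a or a = c, and primitive means gcd(a, b, c) = 1.
Reduced forces 3a^2 <= |D| = 1848, so 1 <= a <= 24; b must have the parity of D, and c = (b^2 - D)/(4a) must be an integer >= a.
Enumerate a = 1..24, b in [-a, a]:
  a=1: (1, 0, 462)  [1]
  a=2: (2, 0, 231)  [1]
  a=3: (3, 0, 154)  [1]
  a=4..5: none
  a=6: (6, 0, 77)  [1]
  a=7: (7, 0, 66)  [1]
  a=8..10: none
  a=11: (11, 0, 42)  [1]
  a=12..13: none
  a=14: (14, 0, 33)  [1]
  a=15..20: none
  a=21: (21, 0, 22)  [1]
  a=22..24: none
Total reduced forms: 1 + 1 + 1 + 1 + 1 + 1 + 1 + 1 = 8
h = 8

8


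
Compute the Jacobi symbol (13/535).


Compute (13/535) via quadratic reciprocity:
  reciprocity: (13/535) -> +(535/13)
  reduce: (2/13)
  pull out 2: (2/13) = -1  (since 13 mod 8 = 5)
  (1/13) = 1
Product of signs = -1

-1


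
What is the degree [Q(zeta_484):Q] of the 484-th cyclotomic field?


The degree equals Euler's totient phi(484).
484 = 2^2 * 11^2
phi(484) = 220

220


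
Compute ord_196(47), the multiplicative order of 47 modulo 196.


We want ord_196(47), the smallest k >= 1 with 47^k = 1 mod 196.
n = 196 = 2^2 * 7^2, phi(196) = 84; the order divides phi(n).
Divisors of 84: 1, 2, 3, 4, 6, 7, 12, 14, 21, 28, 42, 84
Repeated squaring mod 196: 47^1 = 47, 47^2 = 53, 47^4 = 65, 47^8 = 109, 47^16 = 121, 47^32 = 137, 47^64 = 149
Test divisors in increasing order:
  k=1: 47^1 = 47 mod 196
  k=2: 47^2 = 53 mod 196
  k=3: 47^3 = 53 * 47 = 139 mod 196
  k=4: 47^4 = 65 mod 196
  k=6: 47^6 = 65 * 53 = 113 mod 196
  k=7: 47^7 = 65 * 53 * 47 = 19 mod 196
  k=12: 47^12 = 109 * 65 = 29 mod 196
  k=14: 47^14 = 109 * 65 * 53 = 165 mod 196
  k=21: 47^21 = 121 * 65 * 47 = 195 mod 196
  k=28: 47^28 = 121 * 109 * 65 = 177 mod 196
  k=42: 47^42 = 137 * 109 * 53 = 1 mod 196  <- first divisor giving 1
Order = 42

42


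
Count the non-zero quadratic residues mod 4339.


For prime p, the number of non-zero quadratic residues is (p-1)/2.
= (4339-1)/2
= 2169

2169


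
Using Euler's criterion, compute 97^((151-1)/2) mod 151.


p = 151 is prime and the exponent is (p-1)/2 = 75, so by Euler's criterion 97^75 = (97/151) = +1 or -1 mod 151.
Compute by square-and-multiply:
  75 = 64 + 8 + 2 + 1 (binary 1001011)
  Repeated squaring mod 151: 97^1 = 97, 97^2 = 47, 97^4 = 95, 97^8 = 116, 97^16 = 17, 97^32 = 138, 97^64 = 18
  97^75 = 97^64 * 97^8 * 97^2 * 97^1 = 18 * 116 * 47 * 97 mod 151
    18 * 116 = 2088 = 125 mod 151
    125 * 47 = 5875 = 137 mod 151
    137 * 97 = 13289 = 1 mod 151
  97^75 = 1 mod 151
Result 1: 97 is a quadratic residue mod 151.
97^75 mod 151 = 1

1


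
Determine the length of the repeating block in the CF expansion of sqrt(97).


Run the CF algorithm for sqrt(97).
a_0 = floor(sqrt(97)) = 9; set m_0=0, q_0=1.
Recurrence: m' = q*a - m,  q' = (d - m'^2)/q,  a' = floor((a_0 + m')/q').
  step 1: m=9, q=16, a=1
  step 2: m=7, q=3, a=5
  step 3: m=8, q=11, a=1
  step 4: m=3, q=8, a=1
  step 5: m=5, q=9, a=1
  step 6: m=4, q=9, a=1
  step 7: m=5, q=8, a=1
  step 8: m=3, q=11, a=1
  step 9: m=8, q=3, a=5
  step 10: m=7, q=16, a=1
  step 11: m=9, q=1, a=18
a_11 = 2*a_0 = 18, so the period closes here.
sqrt(97) = [9; 1, 5, 1, 1, 1, 1, 1, 1, 5, 1, 18]
Period length = 11

11


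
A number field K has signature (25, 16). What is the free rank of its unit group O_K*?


By Dirichlet's unit theorem:
rank = r1 + r2 - 1
= 25 + 16 - 1
= 40

40


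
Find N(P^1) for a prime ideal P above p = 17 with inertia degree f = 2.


N(P^a) = p^(a*f)
= 17^(1*2)
= 17^2
= 289

289


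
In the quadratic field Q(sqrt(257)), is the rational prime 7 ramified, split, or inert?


K = Q(sqrt(257)). Since d mod 4 = 1, disc(K) = 257.
Check p | disc: 257 mod 7 = 5.
p does not divide disc. Compute Legendre symbol (d/p):
5^((7-1)/2) mod 7 = -1
(d/p) = -1, so p is inert: (p) stays prime with e=1, f=2, g=1.
Therefore p is inert.

inert


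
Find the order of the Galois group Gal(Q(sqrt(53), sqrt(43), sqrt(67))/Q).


The 3 square roots of distinct primes are multiplicatively independent over Q,
so [K:Q] = 2^3 and Gal(K/Q) is isomorphic to (Z/2Z)^3.
|Gal| = 2^3 = 8

8


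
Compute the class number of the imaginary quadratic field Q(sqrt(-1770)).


K = Q(sqrt(-1770)). d mod 4 = 2, so D = disc(K) = 4d = -7080
h(K) equals the number of primitive reduced positive-definite forms (a, b, c) = a*x^2 + b*x*y + c*y^2 with b^2 - 4ac = D,
where reduced means |b| <= a <= c, with b >= 0 whenever |b| = a or a = c, and primitive means gcd(a, b, c) = 1.
Reduced forces 3a^2 <= |D| = 7080, so 1 <= a <= 48; b must have the parity of D, and c = (b^2 - D)/(4a) must be an integer >= a.
Enumerate a = 1..48, b in [-a, a]:
  a=1: (1, 0, 1770)  [1]
  a=2: (2, 0, 885)  [1]
  a=3: (3, 0, 590)  [1]
  a=4: none
  a=5: (5, 0, 354)  [1]
  a=6: (6, 0, 295)  [1]
  a=7: (7, -2, 253), (7, 2, 253)  [2]
  a=8..9: none
  a=10: (10, 0, 177)  [1]
  a=11: (11, -2, 161), (11, 2, 161)  [2]
  a=12..13: none
  a=14: (14, -12, 129), (14, 12, 129)  [2]
  a=15: (15, 0, 118)  [1]
  a=16: none
  a=17: (17, -14, 107), (17, 14, 107)  [2]
  a=18: none
  a=19: (19, -8, 94), (19, 8, 94)  [2]
  a=20: none
  a=21: (21, -12, 86), (21, 12, 86)  [2]
  a=22: (22, -20, 85), (22, 20, 85)  [2]
  a=23: (23, -2, 77), (23, 2, 77)  [2]
  a=24..28: none
  a=29: (29, -24, 66), (29, 24, 66)  [2]
  a=30: (30, 0, 59)  [1]
  a=31: (31, -22, 61), (31, 22, 61)  [2]
  a=32: none
  a=33: (33, -24, 58), (33, 24, 58)  [2]
  a=34: (34, -20, 55), (34, 20, 55)  [2]
  a=35: (35, -30, 57), (35, 30, 57)  [2]
  a=36..37: none
  a=38: (38, -8, 47), (38, 8, 47)  [2]
  a=39..41: none
  a=42: (42, -12, 43), (42, 12, 43)  [2]
  a=43..45: none
  a=46: (46, -44, 49), (46, 44, 49)  [2]
  a=47..48: none
Total reduced forms: 1 + 1 + 1 + 1 + 1 + 2 + 1 + 2 + 2 + 1 + 2 + 2 + 2 + 2 + 2 + 2 + 1 + 2 + 2 + 2 + 2 + 2 + 2 + 2 = 40
h = 40

40


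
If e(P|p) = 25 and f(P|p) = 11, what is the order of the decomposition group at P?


|D_P| = e * f
= 25 * 11
= 275

275


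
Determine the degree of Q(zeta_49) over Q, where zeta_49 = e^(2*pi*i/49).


The degree equals Euler's totient phi(49).
49 = 7^2
phi(49) = 42

42


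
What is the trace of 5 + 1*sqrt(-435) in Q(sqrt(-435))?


Tr(a + b*sqrt(d)) = (a + b*sqrt(d)) + (a - b*sqrt(d)) = 2a
= 2 * (5)
= 10

10


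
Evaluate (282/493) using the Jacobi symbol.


Compute (282/493) via quadratic reciprocity:
  pull out 2: (2/493) = -1  (since 493 mod 8 = 5)
  reciprocity: (141/493) -> +(493/141)
  reduce: (70/141)
  pull out 2: (2/141) = -1  (since 141 mod 8 = 5)
  reciprocity: (35/141) -> +(141/35)
  reduce: (1/35)
  (1/35) = 1
Product of signs = 1

1


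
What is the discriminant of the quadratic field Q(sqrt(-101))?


For K = Q(sqrt(d)) with d squarefree: disc(K) = d if d = 1 mod 4, and disc(K) = 4d if d = 2 or 3 mod 4.
Here d = -101, and d mod 4 = 3.
d = 3 mod 4, not 1 (O_K = Z[sqrt(d)]), so disc(K) = 4d = 4 * (-101) = -404

-404


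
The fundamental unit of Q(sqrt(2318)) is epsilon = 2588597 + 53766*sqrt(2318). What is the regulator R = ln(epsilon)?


epsilon = 2588597 + 53766*sqrt(2318)
= 5.1772e+06
R = ln(5.1772e+06)
= 15.4598

15.4598


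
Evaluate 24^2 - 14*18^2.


x^2 - d*y^2
= 24^2 - 14*18^2
= 576 - 4536
= -3960

-3960


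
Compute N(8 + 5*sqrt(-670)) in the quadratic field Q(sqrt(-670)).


N(a + b*sqrt(d)) = a^2 - d*b^2
= (8)^2 - (-670)*(5)^2
= 64 + 16750
= 16814

16814


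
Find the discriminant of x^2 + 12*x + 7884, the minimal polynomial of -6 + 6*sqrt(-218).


The element -6 + 6*sqrt(-218) has minimal polynomial:
x^2 + 12*x + 7884
Discriminant = (12)^2 - 4*(7884)
= 144 - 31536
= -31392

-31392


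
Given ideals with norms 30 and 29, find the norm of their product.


N(IJ) = N(I) * N(J)
= 30 * 29
= 870

870


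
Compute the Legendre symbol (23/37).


p = 37 is prime, so compute (23/37) with the reciprocity algorithm (Jacobi-symbol steps: pull out 2s via (2/n), flip via reciprocity, reduce):
  reciprocity: (23/37) -> +(37/23)
  reduce: (14/23)
  pull out 2: (2/23) = +1  (since 23 mod 8 = 7)
  reciprocity: (7/23) -> -(23/7)
  reduce: (2/7)
  pull out 2: (2/7) = +1  (since 7 mod 8 = 7)
  (1/7) = 1
Product of signs = -1
(23/37) = -1

-1


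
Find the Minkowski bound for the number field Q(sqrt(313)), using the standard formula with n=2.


d = 313, d mod 4 = 1, so disc(K) = d = 313; |disc(K)| = 313
Real quadratic field, so n = 2, s = r2 = 0, r1 = 2
M = (n!/n^n) * (4/pi)^s * sqrt(|disc(K)|) = (2!/2^2) * (4/pi)^0 * sqrt(313)
= 0.5 * 1.000000 * 17.691806
= 8.8459

8.8459


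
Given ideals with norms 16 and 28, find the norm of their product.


N(IJ) = N(I) * N(J)
= 16 * 28
= 448

448


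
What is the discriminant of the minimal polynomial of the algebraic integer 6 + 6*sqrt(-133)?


The element 6 + 6*sqrt(-133) has minimal polynomial:
x^2 - 12*x + 4824
Discriminant = (-12)^2 - 4*(4824)
= 144 - 19296
= -19152

-19152


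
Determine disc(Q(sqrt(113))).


For K = Q(sqrt(d)) with d squarefree: disc(K) = d if d = 1 mod 4, and disc(K) = 4d if d = 2 or 3 mod 4.
Here d = 113, and d mod 4 = 1.
d = 1 mod 4 (O_K = Z[(1+sqrt(d))/2]), so disc(K) = d = 113

113


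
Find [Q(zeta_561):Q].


The degree equals Euler's totient phi(561).
561 = 3 * 11 * 17
phi(561) = 320

320


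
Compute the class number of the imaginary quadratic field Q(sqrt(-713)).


K = Q(sqrt(-713)). d mod 4 = 3, so D = disc(K) = 4d = -2852
h(K) equals the number of primitive reduced positive-definite forms (a, b, c) = a*x^2 + b*x*y + c*y^2 with b^2 - 4ac = D,
where reduced means |b| <= a <= c, with b >= 0 whenever |b| = a or a = c, and primitive means gcd(a, b, c) = 1.
Reduced forces 3a^2 <= |D| = 2852, so 1 <= a <= 30; b must have the parity of D, and c = (b^2 - D)/(4a) must be an integer >= a.
Enumerate a = 1..30, b in [-a, a]:
  a=1: (1, 0, 713)  [1]
  a=2: (2, 2, 357)  [1]
  a=3: (3, -2, 238), (3, 2, 238)  [2]
  a=4..5: none
  a=6: (6, -2, 119), (6, 2, 119)  [2]
  a=7: (7, -2, 102), (7, 2, 102)  [2]
  a=8: none
  a=9: (9, -8, 81), (9, 8, 81)  [2]
  a=10..13: none
  a=14: (14, -2, 51), (14, 2, 51)  [2]
  a=15..16: none
  a=17: (17, -2, 42), (17, 2, 42)  [2]
  a=18: (18, -10, 41), (18, 10, 41)  [2]
  a=19: (19, -6, 38), (19, 6, 38)  [2]
  a=20: none
  a=21: (21, -16, 37), (21, -2, 34), (21, 2, 34), (21, 16, 37)  [4]
  a=22: none
  a=23: (23, 0, 31)  [1]
  a=24..26: none
  a=27: (27, 8, 27)  [1]
  a=28..30: none
Total reduced forms: 1 + 1 + 2 + 2 + 2 + 2 + 2 + 2 + 2 + 2 + 4 + 1 + 1 = 24
h = 24

24


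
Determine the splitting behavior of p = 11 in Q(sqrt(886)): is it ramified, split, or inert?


K = Q(sqrt(886)). Since d mod 4 = 2, disc(K) = 3544.
Check p | disc: 3544 mod 11 = 2.
p does not divide disc. Compute Legendre symbol (d/p):
6^((11-1)/2) mod 11 = -1
(d/p) = -1, so p is inert: (p) stays prime with e=1, f=2, g=1.
Therefore p is inert.

inert


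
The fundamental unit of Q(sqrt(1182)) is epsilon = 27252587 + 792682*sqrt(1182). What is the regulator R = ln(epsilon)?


epsilon = 27252587 + 792682*sqrt(1182)
= 5.4505e+07
R = ln(5.4505e+07)
= 17.8138

17.8138


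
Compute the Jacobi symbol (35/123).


Compute (35/123) via quadratic reciprocity:
  reciprocity: (35/123) -> -(123/35)
  reduce: (18/35)
  pull out 2: (2/35) = -1  (since 35 mod 8 = 3)
  reciprocity: (9/35) -> +(35/9)
  reduce: (8/9)
  pull out 2: (2/9) = +1  (since 9 mod 8 = 1)
  pull out 2: (2/9) = +1  (since 9 mod 8 = 1)
  pull out 2: (2/9) = +1  (since 9 mod 8 = 1)
  (1/9) = 1
Product of signs = 1

1


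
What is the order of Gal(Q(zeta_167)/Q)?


|Gal(Q(zeta_167)/Q)| = phi(167)
= 166

166


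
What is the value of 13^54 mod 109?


p = 109 is prime and the exponent is (p-1)/2 = 54, so by Euler's criterion 13^54 = (13/109) = +1 or -1 mod 109.
Compute by square-and-multiply:
  54 = 32 + 16 + 4 + 2 (binary 110110)
  Repeated squaring mod 109: 13^1 = 13, 13^2 = 60, 13^4 = 3, 13^8 = 9, 13^16 = 81, 13^32 = 21
  13^54 = 13^32 * 13^16 * 13^4 * 13^2 = 21 * 81 * 3 * 60 mod 109
    21 * 81 = 1701 = 66 mod 109
    66 * 3 = 198 = 89 mod 109
    89 * 60 = 5340 = 108 mod 109
  13^54 = 108 mod 109
Result 108 = p - 1 = -1 mod 109: 13 is a quadratic non-residue mod 109. As a residue in [0, p-1] the value is 108.
13^54 mod 109 = 108

108


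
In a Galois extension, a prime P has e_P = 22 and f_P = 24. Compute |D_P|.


|D_P| = e * f
= 22 * 24
= 528

528


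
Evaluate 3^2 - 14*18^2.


x^2 - d*y^2
= 3^2 - 14*18^2
= 9 - 4536
= -4527

-4527


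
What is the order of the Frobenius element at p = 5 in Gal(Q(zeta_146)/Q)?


The Frobenius at p in Gal(Q(zeta_n)/Q) = (Z/nZ)* is the class of p, so its order is ord_146(5), the smallest k >= 1 with 5^k = 1 mod 146.
n = 146 = 2 * 73, phi(146) = 72; the order divides phi(n).
Divisors of 72: 1, 2, 3, 4, 6, 8, 9, 12, 18, 24, 36, 72
Repeated squaring mod 146: 5^1 = 5, 5^2 = 25, 5^4 = 41, 5^8 = 75, 5^16 = 77, 5^32 = 89, 5^64 = 37
Test divisors in increasing order:
  k=1: 5^1 = 5 mod 146
  k=2: 5^2 = 25 mod 146
  k=3: 5^3 = 25 * 5 = 125 mod 146
  k=4: 5^4 = 41 mod 146
  k=6: 5^6 = 41 * 25 = 3 mod 146
  k=8: 5^8 = 75 mod 146
  k=9: 5^9 = 75 * 5 = 83 mod 146
  k=12: 5^12 = 75 * 41 = 9 mod 146
  k=18: 5^18 = 77 * 25 = 27 mod 146
  k=24: 5^24 = 77 * 75 = 81 mod 146
  k=36: 5^36 = 89 * 41 = 145 mod 146
  k=72: 5^72 = 37 * 75 = 1 mod 146  <- first divisor giving 1
Order = 72

72


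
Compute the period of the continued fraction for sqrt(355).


Run the CF algorithm for sqrt(355).
a_0 = floor(sqrt(355)) = 18; set m_0=0, q_0=1.
Recurrence: m' = q*a - m,  q' = (d - m'^2)/q,  a' = floor((a_0 + m')/q').
  step 1: m=18, q=31, a=1
  step 2: m=13, q=6, a=5
  step 3: m=17, q=11, a=3
  step 4: m=16, q=9, a=3
  step 5: m=11, q=26, a=1
  step 6: m=15, q=5, a=6
  step 7: m=15, q=26, a=1
  step 8: m=11, q=9, a=3
  step 9: m=16, q=11, a=3
  step 10: m=17, q=6, a=5
  step 11: m=13, q=31, a=1
  step 12: m=18, q=1, a=36
a_12 = 2*a_0 = 36, so the period closes here.
sqrt(355) = [18; 1, 5, 3, 3, 1, 6, 1, 3, 3, 5, 1, 36]
Period length = 12

12


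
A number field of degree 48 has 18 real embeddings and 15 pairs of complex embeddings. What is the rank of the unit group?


By Dirichlet's unit theorem:
rank = r1 + r2 - 1
= 18 + 15 - 1
= 32

32


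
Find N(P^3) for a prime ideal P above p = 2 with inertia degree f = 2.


N(P^a) = p^(a*f)
= 2^(3*2)
= 2^6
= 64

64


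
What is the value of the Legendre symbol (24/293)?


p = 293 is prime, so compute (24/293) with the reciprocity algorithm (Jacobi-symbol steps: pull out 2s via (2/n), flip via reciprocity, reduce):
  pull out 2: (2/293) = -1  (since 293 mod 8 = 5)
  pull out 2: (2/293) = -1  (since 293 mod 8 = 5)
  pull out 2: (2/293) = -1  (since 293 mod 8 = 5)
  reciprocity: (3/293) -> +(293/3)
  reduce: (2/3)
  pull out 2: (2/3) = -1  (since 3 mod 8 = 3)
  (1/3) = 1
Product of signs = 1
(24/293) = 1

1


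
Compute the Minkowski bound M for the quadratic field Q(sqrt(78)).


d = 78, d mod 4 = 2, so disc(K) = 4d = 312; |disc(K)| = 312
Real quadratic field, so n = 2, s = r2 = 0, r1 = 2
M = (n!/n^n) * (4/pi)^s * sqrt(|disc(K)|) = (2!/2^2) * (4/pi)^0 * sqrt(312)
= 0.5 * 1.000000 * 17.663522
= 8.8318

8.8318


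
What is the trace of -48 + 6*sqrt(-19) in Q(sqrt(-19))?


Tr(a + b*sqrt(d)) = (a + b*sqrt(d)) + (a - b*sqrt(d)) = 2a
= 2 * (-48)
= -96

-96


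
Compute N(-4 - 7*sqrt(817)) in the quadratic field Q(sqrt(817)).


N(a + b*sqrt(d)) = a^2 - d*b^2
= (-4)^2 - (817)*(-7)^2
= 16 - 40033
= -40017

-40017


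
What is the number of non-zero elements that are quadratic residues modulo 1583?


For prime p, the number of non-zero quadratic residues is (p-1)/2.
= (1583-1)/2
= 791

791


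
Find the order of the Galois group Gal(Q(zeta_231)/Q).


|Gal(Q(zeta_231)/Q)| = phi(231)
= 120

120


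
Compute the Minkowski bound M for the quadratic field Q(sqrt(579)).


d = 579, d mod 4 = 3, so disc(K) = 4d = 2316; |disc(K)| = 2316
Real quadratic field, so n = 2, s = r2 = 0, r1 = 2
M = (n!/n^n) * (4/pi)^s * sqrt(|disc(K)|) = (2!/2^2) * (4/pi)^0 * sqrt(2316)
= 0.5 * 1.000000 * 48.124838
= 24.0624

24.0624


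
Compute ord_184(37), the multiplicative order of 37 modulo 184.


We want ord_184(37), the smallest k >= 1 with 37^k = 1 mod 184.
n = 184 = 2^3 * 23, phi(184) = 88; the order divides phi(n).
Divisors of 88: 1, 2, 4, 8, 11, 22, 44, 88
Repeated squaring mod 184: 37^1 = 37, 37^2 = 81, 37^4 = 121, 37^8 = 105, 37^16 = 169, 37^32 = 41, 37^64 = 25
Test divisors in increasing order:
  k=1: 37^1 = 37 mod 184
  k=2: 37^2 = 81 mod 184
  k=4: 37^4 = 121 mod 184
  k=8: 37^8 = 105 mod 184
  k=11: 37^11 = 105 * 81 * 37 = 45 mod 184
  k=22: 37^22 = 169 * 121 * 81 = 1 mod 184  <- first divisor giving 1
Order = 22

22


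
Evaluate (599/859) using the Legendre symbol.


p = 859 is prime, so compute (599/859) with the reciprocity algorithm (Jacobi-symbol steps: pull out 2s via (2/n), flip via reciprocity, reduce):
  reciprocity: (599/859) -> -(859/599)
  reduce: (260/599)
  pull out 2: (2/599) = +1  (since 599 mod 8 = 7)
  pull out 2: (2/599) = +1  (since 599 mod 8 = 7)
  reciprocity: (65/599) -> +(599/65)
  reduce: (14/65)
  pull out 2: (2/65) = +1  (since 65 mod 8 = 1)
  reciprocity: (7/65) -> +(65/7)
  reduce: (2/7)
  pull out 2: (2/7) = +1  (since 7 mod 8 = 7)
  (1/7) = 1
Product of signs = -1
(599/859) = -1

-1


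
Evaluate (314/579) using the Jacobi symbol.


Compute (314/579) via quadratic reciprocity:
  pull out 2: (2/579) = -1  (since 579 mod 8 = 3)
  reciprocity: (157/579) -> +(579/157)
  reduce: (108/157)
  pull out 2: (2/157) = -1  (since 157 mod 8 = 5)
  pull out 2: (2/157) = -1  (since 157 mod 8 = 5)
  reciprocity: (27/157) -> +(157/27)
  reduce: (22/27)
  pull out 2: (2/27) = -1  (since 27 mod 8 = 3)
  reciprocity: (11/27) -> -(27/11)
  reduce: (5/11)
  reciprocity: (5/11) -> +(11/5)
  reduce: (1/5)
  (1/5) = 1
Product of signs = -1

-1


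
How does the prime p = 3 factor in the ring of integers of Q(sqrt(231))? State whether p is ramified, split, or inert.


K = Q(sqrt(231)). Since d mod 4 = 3, disc(K) = 924.
Check p | disc: 924 mod 3 = 0.
p divides disc, so p ramifies: (p) = P^2 with e=2, f=1, g=1.
Therefore p is ramified.

ramified


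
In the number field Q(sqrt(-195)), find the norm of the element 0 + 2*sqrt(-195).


N(a + b*sqrt(d)) = a^2 - d*b^2
= (0)^2 - (-195)*(2)^2
= 0 + 780
= 780

780


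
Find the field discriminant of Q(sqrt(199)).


For K = Q(sqrt(d)) with d squarefree: disc(K) = d if d = 1 mod 4, and disc(K) = 4d if d = 2 or 3 mod 4.
Here d = 199, and d mod 4 = 3.
d = 3 mod 4, not 1 (O_K = Z[sqrt(d)]), so disc(K) = 4d = 4 * (199) = 796

796


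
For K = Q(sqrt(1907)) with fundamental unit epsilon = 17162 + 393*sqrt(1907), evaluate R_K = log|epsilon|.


epsilon = 17162 + 393*sqrt(1907)
= 34324.0000
R = ln(34324.0000)
= 10.4436

10.4436


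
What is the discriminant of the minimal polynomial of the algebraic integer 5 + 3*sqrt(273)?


The element 5 + 3*sqrt(273) has minimal polynomial:
x^2 - 10*x - 2432
Discriminant = (-10)^2 - 4*(-2432)
= 100 + 9728
= 9828

9828


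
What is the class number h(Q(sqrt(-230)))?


K = Q(sqrt(-230)). d mod 4 = 2, so D = disc(K) = 4d = -920
h(K) equals the number of primitive reduced positive-definite forms (a, b, c) = a*x^2 + b*x*y + c*y^2 with b^2 - 4ac = D,
where reduced means |b| <= a <= c, with b >= 0 whenever |b| = a or a = c, and primitive means gcd(a, b, c) = 1.
Reduced forces 3a^2 <= |D| = 920, so 1 <= a <= 17; b must have the parity of D, and c = (b^2 - D)/(4a) must be an integer >= a.
Enumerate a = 1..17, b in [-a, a]:
  a=1: (1, 0, 230)  [1]
  a=2: (2, 0, 115)  [1]
  a=3: (3, -2, 77), (3, 2, 77)  [2]
  a=4: none
  a=5: (5, 0, 46)  [1]
  a=6: (6, -4, 39), (6, 4, 39)  [2]
  a=7: (7, -2, 33), (7, 2, 33)  [2]
  a=8: none
  a=9: (9, -4, 26), (9, 4, 26)  [2]
  a=10: (10, 0, 23)  [1]
  a=11: (11, -2, 21), (11, 2, 21)  [2]
  a=12: none
  a=13: (13, -4, 18), (13, 4, 18)  [2]
  a=14: (14, -12, 19), (14, 12, 19)  [2]
  a=15: (15, -10, 17), (15, 10, 17)  [2]
  a=16..17: none
Total reduced forms: 1 + 1 + 2 + 1 + 2 + 2 + 2 + 1 + 2 + 2 + 2 + 2 = 20
h = 20

20


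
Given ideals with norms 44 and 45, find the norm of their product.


N(IJ) = N(I) * N(J)
= 44 * 45
= 1980

1980


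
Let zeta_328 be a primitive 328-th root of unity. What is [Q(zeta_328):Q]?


The degree equals Euler's totient phi(328).
328 = 2^3 * 41
phi(328) = 160

160


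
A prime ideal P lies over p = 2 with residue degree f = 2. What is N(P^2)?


N(P^a) = p^(a*f)
= 2^(2*2)
= 2^4
= 16

16


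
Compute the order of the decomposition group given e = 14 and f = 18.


|D_P| = e * f
= 14 * 18
= 252

252


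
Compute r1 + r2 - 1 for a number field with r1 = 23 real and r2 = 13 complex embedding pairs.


By Dirichlet's unit theorem:
rank = r1 + r2 - 1
= 23 + 13 - 1
= 35

35


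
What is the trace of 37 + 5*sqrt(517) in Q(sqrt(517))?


Tr(a + b*sqrt(d)) = (a + b*sqrt(d)) + (a - b*sqrt(d)) = 2a
= 2 * (37)
= 74

74


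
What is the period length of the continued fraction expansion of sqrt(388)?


Run the CF algorithm for sqrt(388).
a_0 = floor(sqrt(388)) = 19; set m_0=0, q_0=1.
Recurrence: m' = q*a - m,  q' = (d - m'^2)/q,  a' = floor((a_0 + m')/q').
  step 1: m=19, q=27, a=1
  step 2: m=8, q=12, a=2
  step 3: m=16, q=11, a=3
  step 4: m=17, q=9, a=4
  step 5: m=19, q=3, a=12
  step 6: m=17, q=33, a=1
  step 7: m=16, q=4, a=8
  step 8: m=16, q=33, a=1
  step 9: m=17, q=3, a=12
  step 10: m=19, q=9, a=4
  step 11: m=17, q=11, a=3
  step 12: m=16, q=12, a=2
  step 13: m=8, q=27, a=1
  step 14: m=19, q=1, a=38
a_14 = 2*a_0 = 38, so the period closes here.
sqrt(388) = [19; 1, 2, 3, 4, 12, 1, 8, 1, 12, 4, 3, 2, 1, 38]
Period length = 14

14


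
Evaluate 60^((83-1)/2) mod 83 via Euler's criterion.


p = 83 is prime and the exponent is (p-1)/2 = 41, so by Euler's criterion 60^41 = (60/83) = +1 or -1 mod 83.
Compute by square-and-multiply:
  41 = 32 + 8 + 1 (binary 101001)
  Repeated squaring mod 83: 60^1 = 60, 60^2 = 31, 60^4 = 48, 60^8 = 63, 60^16 = 68, 60^32 = 59
  60^41 = 60^32 * 60^8 * 60^1 = 59 * 63 * 60 mod 83
    59 * 63 = 3717 = 65 mod 83
    65 * 60 = 3900 = 82 mod 83
  60^41 = 82 mod 83
Result 82 = p - 1 = -1 mod 83: 60 is a quadratic non-residue mod 83. As a residue in [0, p-1] the value is 82.
60^41 mod 83 = 82

82


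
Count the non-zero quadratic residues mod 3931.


For prime p, the number of non-zero quadratic residues is (p-1)/2.
= (3931-1)/2
= 1965

1965


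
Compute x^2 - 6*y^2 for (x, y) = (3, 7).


x^2 - d*y^2
= 3^2 - 6*7^2
= 9 - 294
= -285

-285


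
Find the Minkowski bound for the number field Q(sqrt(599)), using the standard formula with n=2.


d = 599, d mod 4 = 3, so disc(K) = 4d = 2396; |disc(K)| = 2396
Real quadratic field, so n = 2, s = r2 = 0, r1 = 2
M = (n!/n^n) * (4/pi)^s * sqrt(|disc(K)|) = (2!/2^2) * (4/pi)^0 * sqrt(2396)
= 0.5 * 1.000000 * 48.948953
= 24.4745

24.4745


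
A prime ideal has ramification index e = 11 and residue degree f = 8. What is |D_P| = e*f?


|D_P| = e * f
= 11 * 8
= 88

88


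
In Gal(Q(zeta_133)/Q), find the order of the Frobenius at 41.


The Frobenius at p in Gal(Q(zeta_n)/Q) = (Z/nZ)* is the class of p, so its order is ord_133(41), the smallest k >= 1 with 41^k = 1 mod 133.
n = 133 = 7 * 19, phi(133) = 108; the order divides phi(n).
Divisors of 108: 1, 2, 3, 4, 6, 9, 12, 18, 27, 36, 54, 108
Repeated squaring mod 133: 41^1 = 41, 41^2 = 85, 41^4 = 43, 41^8 = 120, 41^16 = 36, 41^32 = 99, 41^64 = 92
Test divisors in increasing order:
  k=1: 41^1 = 41 mod 133
  k=2: 41^2 = 85 mod 133
  k=3: 41^3 = 85 * 41 = 27 mod 133
  k=4: 41^4 = 43 mod 133
  k=6: 41^6 = 43 * 85 = 64 mod 133
  k=9: 41^9 = 120 * 41 = 132 mod 133
  k=12: 41^12 = 120 * 43 = 106 mod 133
  k=18: 41^18 = 36 * 85 = 1 mod 133  <- first divisor giving 1
Order = 18

18


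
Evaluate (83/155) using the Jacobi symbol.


Compute (83/155) via quadratic reciprocity:
  reciprocity: (83/155) -> -(155/83)
  reduce: (72/83)
  pull out 2: (2/83) = -1  (since 83 mod 8 = 3)
  pull out 2: (2/83) = -1  (since 83 mod 8 = 3)
  pull out 2: (2/83) = -1  (since 83 mod 8 = 3)
  reciprocity: (9/83) -> +(83/9)
  reduce: (2/9)
  pull out 2: (2/9) = +1  (since 9 mod 8 = 1)
  (1/9) = 1
Product of signs = 1

1


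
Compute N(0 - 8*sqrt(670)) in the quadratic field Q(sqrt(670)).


N(a + b*sqrt(d)) = a^2 - d*b^2
= (0)^2 - (670)*(-8)^2
= 0 - 42880
= -42880

-42880


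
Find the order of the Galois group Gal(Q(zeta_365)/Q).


|Gal(Q(zeta_365)/Q)| = phi(365)
= 288

288


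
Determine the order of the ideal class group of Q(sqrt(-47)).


K = Q(sqrt(-47)). d mod 4 = 1, so D = disc(K) = d = -47
h(K) equals the number of primitive reduced positive-definite forms (a, b, c) = a*x^2 + b*x*y + c*y^2 with b^2 - 4ac = D,
where reduced means |b| <= a <= c, with b >= 0 whenever |b| = a or a = c, and primitive means gcd(a, b, c) = 1.
Reduced forces 3a^2 <= |D| = 47, so 1 <= a <= 3; b must have the parity of D, and c = (b^2 - D)/(4a) must be an integer >= a.
Enumerate a = 1..3, b in [-a, a]:
  a=1: (1, 1, 12)  [1]
  a=2: (2, -1, 6), (2, 1, 6)  [2]
  a=3: (3, -1, 4), (3, 1, 4)  [2]
Total reduced forms: 1 + 2 + 2 = 5
h = 5

5


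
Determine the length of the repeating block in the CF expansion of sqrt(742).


Run the CF algorithm for sqrt(742).
a_0 = floor(sqrt(742)) = 27; set m_0=0, q_0=1.
Recurrence: m' = q*a - m,  q' = (d - m'^2)/q,  a' = floor((a_0 + m')/q').
  step 1: m=27, q=13, a=4
  step 2: m=25, q=9, a=5
  step 3: m=20, q=38, a=1
  step 4: m=18, q=11, a=4
  step 5: m=26, q=6, a=8
  step 6: m=22, q=43, a=1
  step 7: m=21, q=7, a=6
  step 8: m=21, q=43, a=1
  step 9: m=22, q=6, a=8
  step 10: m=26, q=11, a=4
  step 11: m=18, q=38, a=1
  step 12: m=20, q=9, a=5
  step 13: m=25, q=13, a=4
  step 14: m=27, q=1, a=54
a_14 = 2*a_0 = 54, so the period closes here.
sqrt(742) = [27; 4, 5, 1, 4, 8, 1, 6, 1, 8, 4, 1, 5, 4, 54]
Period length = 14

14


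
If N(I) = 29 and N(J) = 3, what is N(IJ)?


N(IJ) = N(I) * N(J)
= 29 * 3
= 87

87


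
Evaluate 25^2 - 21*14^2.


x^2 - d*y^2
= 25^2 - 21*14^2
= 625 - 4116
= -3491

-3491


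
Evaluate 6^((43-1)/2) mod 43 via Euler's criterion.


p = 43 is prime and the exponent is (p-1)/2 = 21, so by Euler's criterion 6^21 = (6/43) = +1 or -1 mod 43.
Compute by square-and-multiply:
  21 = 16 + 4 + 1 (binary 10101)
  Repeated squaring mod 43: 6^1 = 6, 6^2 = 36, 6^4 = 6, 6^8 = 36, 6^16 = 6
  6^21 = 6^16 * 6^4 * 6^1 = 6 * 6 * 6 mod 43
    6 * 6 = 36 = 36 mod 43
    36 * 6 = 216 = 1 mod 43
  6^21 = 1 mod 43
Result 1: 6 is a quadratic residue mod 43.
6^21 mod 43 = 1

1


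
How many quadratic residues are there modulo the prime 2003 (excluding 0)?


For prime p, the number of non-zero quadratic residues is (p-1)/2.
= (2003-1)/2
= 1001

1001


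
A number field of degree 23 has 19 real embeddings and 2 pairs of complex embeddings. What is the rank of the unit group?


By Dirichlet's unit theorem:
rank = r1 + r2 - 1
= 19 + 2 - 1
= 20

20


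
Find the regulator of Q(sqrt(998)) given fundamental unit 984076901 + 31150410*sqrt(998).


epsilon = 984076901 + 31150410*sqrt(998)
= 1.9682e+09
R = ln(1.9682e+09)
= 21.4004

21.4004
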